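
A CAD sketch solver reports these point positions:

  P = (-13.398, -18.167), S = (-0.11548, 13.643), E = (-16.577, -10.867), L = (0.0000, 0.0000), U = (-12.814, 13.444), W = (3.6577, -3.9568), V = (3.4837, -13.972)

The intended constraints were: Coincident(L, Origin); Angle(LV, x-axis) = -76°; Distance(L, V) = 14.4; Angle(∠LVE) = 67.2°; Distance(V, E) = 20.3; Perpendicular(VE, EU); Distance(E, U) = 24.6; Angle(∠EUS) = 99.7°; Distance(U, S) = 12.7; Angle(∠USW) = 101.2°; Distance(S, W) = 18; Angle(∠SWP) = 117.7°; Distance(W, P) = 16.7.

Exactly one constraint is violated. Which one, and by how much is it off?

Distance(W, P) = 16.7 — off by 5.50.

L = (0.00, 0.00) ✓; LV at -76.00° ✓; |LV| = 14.40 ✓; ∠LVE = 67.20° ✓; |VE| = 20.30 ✓; ∠(VE, EU) = 90.00° ✓; |EU| = 24.60 ✓; ∠EUS = 99.70° ✓; |US| = 12.70 ✓; ∠USW = 101.2° ✓; |SW| = 18.00 ✓; ∠SWP = 117.7° ✓; |WP| = 22.20 ✗.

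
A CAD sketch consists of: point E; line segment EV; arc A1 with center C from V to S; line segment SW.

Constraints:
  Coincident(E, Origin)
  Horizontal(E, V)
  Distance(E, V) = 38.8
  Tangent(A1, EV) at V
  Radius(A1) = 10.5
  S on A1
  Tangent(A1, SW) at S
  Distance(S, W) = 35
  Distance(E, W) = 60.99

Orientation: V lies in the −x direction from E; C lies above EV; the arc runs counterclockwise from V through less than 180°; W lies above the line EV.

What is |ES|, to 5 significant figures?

31.766

E is at the origin; EV is horizontal with |EV| = 38.8 and V on the −x side, so V = (-38.800, 0.0000). The tangent condition forces CV to be normal to EV, so C = V + (0, 10.5) = (-38.800, 10.500). Since CS ⟂ SW (tangency), |CW| = √(10.5² + 35.0²) = 36.541 regardless of where S sits on A1. So W lies on both circle(E, 60.99) and circle(C, 36.541); the above-EV intersection is W = (-38.819, 47.041). S is the foot of the tangent from W: S = (-28.744, 13.522).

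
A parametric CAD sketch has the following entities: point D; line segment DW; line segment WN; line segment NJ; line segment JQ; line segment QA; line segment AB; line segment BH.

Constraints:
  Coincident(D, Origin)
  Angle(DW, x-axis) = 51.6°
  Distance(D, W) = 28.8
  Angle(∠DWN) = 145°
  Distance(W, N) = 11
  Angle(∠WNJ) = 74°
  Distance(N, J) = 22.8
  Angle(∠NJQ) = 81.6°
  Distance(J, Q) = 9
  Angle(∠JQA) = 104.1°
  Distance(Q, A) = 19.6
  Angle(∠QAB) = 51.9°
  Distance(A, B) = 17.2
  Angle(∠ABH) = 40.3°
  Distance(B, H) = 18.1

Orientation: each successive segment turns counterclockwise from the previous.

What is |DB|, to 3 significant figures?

35.4

∠JQA = 104.1° gives QA at 6.90° from the x-axis; with |QA| = 19.6, A = (19.0, 22.5). ∠QAB = 51.9° gives AB at 135° from the x-axis; with |AB| = 17.2, B = (6.81, 34.7). Then |DB| = |B − D| = 35.4.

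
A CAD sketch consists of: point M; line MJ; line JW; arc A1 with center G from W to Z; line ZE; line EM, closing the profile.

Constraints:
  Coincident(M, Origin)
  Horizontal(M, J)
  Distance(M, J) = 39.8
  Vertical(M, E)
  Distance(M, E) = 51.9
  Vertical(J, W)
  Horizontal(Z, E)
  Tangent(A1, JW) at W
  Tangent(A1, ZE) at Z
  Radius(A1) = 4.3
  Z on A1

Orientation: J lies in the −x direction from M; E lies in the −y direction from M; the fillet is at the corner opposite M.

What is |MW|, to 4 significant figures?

62.05

The virtual corner opposite M is at (-39.80, -51.90). Tangency of A1 to JW means the radius GW is perpendicular to JW and tangency of A1 to ZE means the radius GZ is perpendicular to ZE, with radius 4.3, so the center G sits 4.3 in from both sides at G = (-35.50, -47.60). That places the tangent points at W = (-39.80, -47.60) on JW and Z = (-35.50, -51.90) on ZE. Then |MW| = |W − M| = 62.05.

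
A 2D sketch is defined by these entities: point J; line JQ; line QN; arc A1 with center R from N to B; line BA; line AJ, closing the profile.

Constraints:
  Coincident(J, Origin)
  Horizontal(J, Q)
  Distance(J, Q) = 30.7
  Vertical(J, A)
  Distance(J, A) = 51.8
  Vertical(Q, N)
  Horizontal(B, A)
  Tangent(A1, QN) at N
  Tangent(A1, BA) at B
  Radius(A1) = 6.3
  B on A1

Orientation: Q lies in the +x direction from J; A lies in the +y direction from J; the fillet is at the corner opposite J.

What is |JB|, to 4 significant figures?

57.26

J is at the origin; J and Q share the same y with |JQ| = 30.7 and Q on the +x side, so Q = (30.70, 0.000). J and A share the same x with |JA| = 51.8 and A on the +y side, so A = (0.000, 51.80). The virtual corner opposite J is at (30.70, 51.80). The tangent condition forces RN to be normal to QN and A1 meets BA tangentially, so RB is at right angles to BA, with radius 6.3, so the center R sits 6.3 in from both sides at R = (24.40, 45.50). That places the tangent points at N = (30.70, 45.50) on QN and B = (24.40, 51.80) on BA. Then |JB| = |B − J| = 57.26.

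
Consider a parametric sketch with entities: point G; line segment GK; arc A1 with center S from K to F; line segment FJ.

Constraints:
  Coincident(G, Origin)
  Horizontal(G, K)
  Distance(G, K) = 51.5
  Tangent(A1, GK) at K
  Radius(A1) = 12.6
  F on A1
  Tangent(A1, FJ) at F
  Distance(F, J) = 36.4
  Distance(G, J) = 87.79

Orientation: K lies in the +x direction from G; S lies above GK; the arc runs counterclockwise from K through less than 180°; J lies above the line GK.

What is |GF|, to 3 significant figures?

63.5

Checks: |SF| = 12.60 ✓; ∠(SF, FJ) = 90.00° ✓; |FJ| = 36.40 ✓; |GJ| = 87.79 ✓.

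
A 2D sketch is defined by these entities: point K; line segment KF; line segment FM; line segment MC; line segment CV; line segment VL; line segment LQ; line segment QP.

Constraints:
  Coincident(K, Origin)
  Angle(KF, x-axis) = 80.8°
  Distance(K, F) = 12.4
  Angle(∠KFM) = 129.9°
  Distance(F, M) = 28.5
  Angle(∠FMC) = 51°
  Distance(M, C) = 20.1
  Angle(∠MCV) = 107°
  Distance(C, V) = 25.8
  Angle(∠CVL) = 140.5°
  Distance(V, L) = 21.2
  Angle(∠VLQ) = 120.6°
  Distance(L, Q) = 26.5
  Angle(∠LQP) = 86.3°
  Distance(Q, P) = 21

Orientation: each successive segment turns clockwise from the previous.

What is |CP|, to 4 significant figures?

39.24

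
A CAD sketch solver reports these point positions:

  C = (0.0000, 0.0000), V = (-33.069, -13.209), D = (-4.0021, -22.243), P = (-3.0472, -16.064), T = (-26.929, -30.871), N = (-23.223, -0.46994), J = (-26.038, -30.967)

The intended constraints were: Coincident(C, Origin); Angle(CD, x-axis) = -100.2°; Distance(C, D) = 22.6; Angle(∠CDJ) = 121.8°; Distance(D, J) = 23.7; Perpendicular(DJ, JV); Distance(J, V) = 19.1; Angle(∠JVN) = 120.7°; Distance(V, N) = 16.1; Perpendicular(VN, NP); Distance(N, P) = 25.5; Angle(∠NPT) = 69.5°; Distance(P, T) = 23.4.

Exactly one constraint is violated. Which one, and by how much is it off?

Distance(P, T) = 23.4 — off by 4.70.

C = (0.00, 0.00) ✓; CD at -100.2° ✓; |CD| = 22.60 ✓; ∠CDJ = 121.8° ✓; |DJ| = 23.70 ✓; ∠(DJ, JV) = 90.00° ✓; |JV| = 19.10 ✓; ∠JVN = 120.7° ✓; |VN| = 16.10 ✓; ∠(VN, NP) = 90.00° ✓; |NP| = 25.50 ✓; ∠NPT = 69.50° ✓; |PT| = 28.10 ✗.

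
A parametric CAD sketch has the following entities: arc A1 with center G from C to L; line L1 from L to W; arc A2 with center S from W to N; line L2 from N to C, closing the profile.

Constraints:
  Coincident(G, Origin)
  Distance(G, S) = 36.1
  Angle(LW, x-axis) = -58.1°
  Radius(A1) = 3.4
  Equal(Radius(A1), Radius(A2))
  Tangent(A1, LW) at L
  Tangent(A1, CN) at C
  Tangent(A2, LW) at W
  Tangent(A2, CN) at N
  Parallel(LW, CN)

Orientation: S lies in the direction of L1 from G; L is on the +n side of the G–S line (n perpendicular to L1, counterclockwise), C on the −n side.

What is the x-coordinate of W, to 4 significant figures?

21.96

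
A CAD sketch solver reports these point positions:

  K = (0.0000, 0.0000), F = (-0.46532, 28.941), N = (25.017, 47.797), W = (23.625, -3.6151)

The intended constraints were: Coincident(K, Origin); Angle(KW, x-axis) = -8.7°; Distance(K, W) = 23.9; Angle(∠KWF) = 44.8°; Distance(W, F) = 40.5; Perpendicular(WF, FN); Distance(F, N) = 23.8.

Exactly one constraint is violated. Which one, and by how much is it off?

Distance(F, N) = 23.8 — off by 7.90.

K = (0.00, 0.00) ✓; KW at -8.700° ✓; |KW| = 23.90 ✓; ∠KWF = 44.80° ✓; |WF| = 40.50 ✓; ∠(WF, FN) = 90.00° ✓; |FN| = 31.70 ✗.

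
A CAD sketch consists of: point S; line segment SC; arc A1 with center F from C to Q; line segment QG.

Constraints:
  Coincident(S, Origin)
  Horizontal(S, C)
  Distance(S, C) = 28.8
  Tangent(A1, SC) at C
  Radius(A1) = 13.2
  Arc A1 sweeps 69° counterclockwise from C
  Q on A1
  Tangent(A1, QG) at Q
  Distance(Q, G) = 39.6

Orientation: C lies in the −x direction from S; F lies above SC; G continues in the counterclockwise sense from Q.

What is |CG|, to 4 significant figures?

52.61

S is at the origin; SC is horizontal with |SC| = 28.8 and C on the −x side, so C = (-28.80, 0.000). Tangency of A1 to SC means the radius FC is perpendicular to SC, so F = C + (0, 13.2) = (-28.80, 13.20). On A1, C sits at bearing -90° from F; a 69° counterclockwise sweep puts Q at bearing -21°, so Q = F + 13.2·(cos -21°, sin -21°) = (-16.48, 8.470). Since A1 is tangent to QG there, FQ ⟂ QG, so QG runs along (−sin -21°, cos -21°); with |QG| = 39.6, G = (-2.285, 45.44). Then |CG| = |G − C| = 52.61.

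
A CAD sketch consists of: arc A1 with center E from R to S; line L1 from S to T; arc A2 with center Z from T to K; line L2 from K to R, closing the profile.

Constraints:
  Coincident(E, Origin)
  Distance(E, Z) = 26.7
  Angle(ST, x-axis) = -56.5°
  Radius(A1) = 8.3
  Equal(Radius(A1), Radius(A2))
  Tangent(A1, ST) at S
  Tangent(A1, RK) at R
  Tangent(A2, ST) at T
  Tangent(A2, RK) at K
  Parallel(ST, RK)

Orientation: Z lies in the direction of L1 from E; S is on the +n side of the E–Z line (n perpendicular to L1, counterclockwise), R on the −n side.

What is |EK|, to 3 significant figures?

28.0

Tangency of A1 to both parallel lines with radius 8.3 puts S and R at E ± 8.3·n: S = (6.92, 4.58), R = (-6.92, -4.58). Equal radii place T and K the same way about Z: T = Z + 8.3·n = (21.7, -17.7), K = Z − 8.3·n = (7.82, -26.8). Then |EK| = |K − E| = 28.0.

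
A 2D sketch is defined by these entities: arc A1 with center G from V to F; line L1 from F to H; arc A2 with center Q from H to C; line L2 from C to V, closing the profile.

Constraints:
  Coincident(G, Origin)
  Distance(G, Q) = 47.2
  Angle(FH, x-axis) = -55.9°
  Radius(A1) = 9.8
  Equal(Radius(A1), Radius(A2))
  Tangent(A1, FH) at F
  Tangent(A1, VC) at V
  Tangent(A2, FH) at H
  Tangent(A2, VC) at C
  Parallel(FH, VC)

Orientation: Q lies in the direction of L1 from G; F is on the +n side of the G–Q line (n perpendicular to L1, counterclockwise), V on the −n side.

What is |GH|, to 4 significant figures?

48.21

The slot axis is L1's direction at -55.9°, so u = (cos -55.9°, sin -55.9°) = (0.5606, -0.8281) and n = (−sin -55.9°, cos -55.9°) = (0.8281, 0.5606). G is at the origin and Q lies 47.2 along u from G, so Q = 47.2·u = (26.46, -39.08). Tangency of A1 to both parallel lines with radius 9.8 puts F and V at G ± 9.8·n: F = (8.115, 5.494), V = (-8.115, -5.494). Equal radii place H and C the same way about Q: H = Q + 9.8·n = (34.58, -33.59), C = Q − 9.8·n = (18.35, -44.58). Then |GH| = |H − G| = 48.21.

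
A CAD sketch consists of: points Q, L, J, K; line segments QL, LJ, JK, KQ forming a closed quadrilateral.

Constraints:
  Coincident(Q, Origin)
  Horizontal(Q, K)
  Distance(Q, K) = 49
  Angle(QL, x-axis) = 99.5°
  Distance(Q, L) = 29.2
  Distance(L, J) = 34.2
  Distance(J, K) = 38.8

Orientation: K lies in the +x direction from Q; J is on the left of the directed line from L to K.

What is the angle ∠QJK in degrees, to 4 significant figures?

72.02°

Q is at the origin; QK is horizontal with |QK| = 49.0 and K in +x, so K = (49.0, 0). QL runs at 99.5° with |QL| = 29.2, so L = (-4.819, 28.80). J is determined by |LJ| = 34.2 and |JK| = 38.8 together: it lies at the intersection of circle(L, 34.2) and circle(K, 38.8). With |LK| = 61.04, the foot of the radical line on LK is 27.77 from L and the perpendicular offset is √(34.2² − 27.77²) = 19.96. Taking the left-of-LK solution: J = (29.08, 33.30).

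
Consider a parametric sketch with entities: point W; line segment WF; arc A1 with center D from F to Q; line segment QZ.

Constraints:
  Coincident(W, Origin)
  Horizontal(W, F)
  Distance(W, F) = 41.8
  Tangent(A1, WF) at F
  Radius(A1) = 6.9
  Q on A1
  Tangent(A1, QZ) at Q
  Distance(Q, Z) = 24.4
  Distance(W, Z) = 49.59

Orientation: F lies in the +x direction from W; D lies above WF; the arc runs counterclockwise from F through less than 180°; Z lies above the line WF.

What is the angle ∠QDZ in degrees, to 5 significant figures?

74.210°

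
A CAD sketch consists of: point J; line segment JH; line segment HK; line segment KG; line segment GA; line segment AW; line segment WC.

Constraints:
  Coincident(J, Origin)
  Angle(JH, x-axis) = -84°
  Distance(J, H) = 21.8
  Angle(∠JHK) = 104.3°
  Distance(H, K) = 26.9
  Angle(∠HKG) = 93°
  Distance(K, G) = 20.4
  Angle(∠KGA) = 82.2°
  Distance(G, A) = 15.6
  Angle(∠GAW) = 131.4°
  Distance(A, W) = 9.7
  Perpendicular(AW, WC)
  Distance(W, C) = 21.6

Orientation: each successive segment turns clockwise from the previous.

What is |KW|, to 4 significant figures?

23.19

J is at the origin; JH runs at -84.0° with length 21.8, so H = (2.279, -21.68). ∠JHK = 104.3° gives HK at -159.7° from the x-axis; with |HK| = 26.9, K = (-22.95, -31.01). ∠HKG = 93.0° gives KG at 113.3° from the x-axis; with |KG| = 20.4, G = (-31.02, -12.28). ∠KGA = 82.2° gives GA at 15.50° from the x-axis; with |GA| = 15.6, A = (-15.99, -8.108). ∠GAW = 131.4° gives AW at -33.10° from the x-axis; with |AW| = 9.7, W = (-7.861, -13.41). Then |KW| = |W − K| = 23.19.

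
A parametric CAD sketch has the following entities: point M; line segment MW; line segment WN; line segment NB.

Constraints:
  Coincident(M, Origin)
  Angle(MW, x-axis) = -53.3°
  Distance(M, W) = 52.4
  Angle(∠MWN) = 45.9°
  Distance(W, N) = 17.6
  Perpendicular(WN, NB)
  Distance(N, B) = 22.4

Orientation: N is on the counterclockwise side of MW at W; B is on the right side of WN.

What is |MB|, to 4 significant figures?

62.92

∠MWN = 45.9°, so WN runs at -53.3° + (180° − 45.9°) = 80.80° from the x-axis; with |WN| = 17.6, N = W + 17.6·(cos 80.80°, sin 80.80°) = (34.13, -24.64). WN ⟂ NB; with |NB| = 22.4 on the right of WN, B = N + 22.4·(0.9871, -0.1599) = (56.24, -28.22). Then |MB| = |B − M| = 62.92.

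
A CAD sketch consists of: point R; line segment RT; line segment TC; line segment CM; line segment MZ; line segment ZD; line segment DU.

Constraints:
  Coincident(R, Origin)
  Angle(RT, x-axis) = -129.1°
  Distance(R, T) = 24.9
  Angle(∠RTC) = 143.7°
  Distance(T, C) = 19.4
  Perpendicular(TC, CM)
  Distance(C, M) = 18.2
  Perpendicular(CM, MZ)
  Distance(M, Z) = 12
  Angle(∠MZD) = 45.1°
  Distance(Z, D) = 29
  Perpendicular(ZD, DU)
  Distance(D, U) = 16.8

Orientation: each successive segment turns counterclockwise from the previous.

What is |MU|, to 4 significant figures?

22.14

∠MZD = 45.1° gives ZD at -137.9° from the x-axis; with |ZD| = 29.0, D = (-19.40, -47.05). ZD is perpendicular to DU, so DU runs at -47.90°; with |DU| = 16.8, U = (-8.141, -59.51). Then |MU| = |U − M| = 22.14.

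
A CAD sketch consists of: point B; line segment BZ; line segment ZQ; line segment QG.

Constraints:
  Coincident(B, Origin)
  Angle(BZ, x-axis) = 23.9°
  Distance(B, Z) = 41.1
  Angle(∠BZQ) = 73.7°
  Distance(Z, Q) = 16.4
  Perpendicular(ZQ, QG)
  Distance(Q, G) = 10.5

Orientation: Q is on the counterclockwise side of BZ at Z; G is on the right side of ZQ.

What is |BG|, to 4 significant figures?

50.18

B is at the origin; BZ runs at 23.9° with length 41.1, so Z = 41.1·(cos 23.9°, sin 23.9°) = (37.58, 16.65). ∠BZQ = 73.7°, so ZQ runs at 23.9° + (180° − 73.7°) = 130.2° from the x-axis; with |ZQ| = 16.4, Q = Z + 16.4·(cos 130.2°, sin 130.2°) = (26.99, 29.18). ZQ ⟂ QG; with |QG| = 10.5 on the right of ZQ, G = Q + 10.5·(0.7638, 0.6455) = (35.01, 35.95). Then |BG| = |G − B| = 50.18.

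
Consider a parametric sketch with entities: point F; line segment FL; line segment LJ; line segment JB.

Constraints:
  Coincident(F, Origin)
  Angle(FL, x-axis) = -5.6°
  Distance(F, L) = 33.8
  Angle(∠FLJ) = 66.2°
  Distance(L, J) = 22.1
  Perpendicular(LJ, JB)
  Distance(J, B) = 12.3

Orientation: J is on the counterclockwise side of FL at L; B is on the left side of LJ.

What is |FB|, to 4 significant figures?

20.46

F is at the origin; FL runs at -5.6° with length 33.8, so L = 33.8·(cos -5.6°, sin -5.6°) = (33.64, -3.298). ∠FLJ = 66.2°, so LJ runs at -5.6° + (180° − 66.2°) = 108.2° from the x-axis; with |LJ| = 22.1, J = L + 22.1·(cos 108.2°, sin 108.2°) = (26.74, 17.70). The perpendicularity gives JB at right angles to LJ; with |JB| = 12.3 on the left of LJ, B = J + 12.3·(-0.9500, -0.3123) = (15.05, 13.85). Then |FB| = |B − F| = 20.46.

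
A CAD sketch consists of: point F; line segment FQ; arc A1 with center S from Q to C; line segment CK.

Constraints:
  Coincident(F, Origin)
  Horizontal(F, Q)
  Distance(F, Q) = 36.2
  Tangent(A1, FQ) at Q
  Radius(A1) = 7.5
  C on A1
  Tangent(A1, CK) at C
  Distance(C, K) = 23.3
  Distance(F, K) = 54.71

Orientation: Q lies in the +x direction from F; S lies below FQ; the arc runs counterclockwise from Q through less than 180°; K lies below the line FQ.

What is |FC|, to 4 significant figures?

32.94

F is at the origin; F and Q share the same y with |FQ| = 36.2 and Q on the +x side, so Q = (36.20, 0.000). Since A1 is tangent to FQ there, SQ ⟂ FQ, so S = Q + (0, -7.5) = (36.20, -7.500). Since SC ⟂ CK (tangency), |SK| = √(7.5² + 23.3²) = 24.48 regardless of where C sits on A1. So K lies on both circle(F, 54.71) and circle(S, 24.48); the below-FQ intersection is K = (45.72, -30.05). C is the foot of the tangent from K: C = (30.52, -12.39).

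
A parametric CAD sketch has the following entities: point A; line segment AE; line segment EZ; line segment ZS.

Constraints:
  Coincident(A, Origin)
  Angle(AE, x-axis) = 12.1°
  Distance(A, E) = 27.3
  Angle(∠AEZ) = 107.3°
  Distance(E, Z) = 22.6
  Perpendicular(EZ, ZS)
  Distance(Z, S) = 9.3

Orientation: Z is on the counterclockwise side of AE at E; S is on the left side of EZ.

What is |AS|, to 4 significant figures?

35.00

A is at the origin; AE runs at 12.1° with length 27.3, so E = 27.3·(cos 12.1°, sin 12.1°) = (26.69, 5.723). ∠AEZ = 107.3°, so EZ runs at 12.1° + (180° − 107.3°) = 84.80° from the x-axis; with |EZ| = 22.6, Z = E + 22.6·(cos 84.80°, sin 84.80°) = (28.74, 28.23). The perpendicularity gives ZS at right angles to EZ; with |ZS| = 9.3 on the left of EZ, S = Z + 9.3·(-0.9959, 0.09063) = (19.48, 29.07). Then |AS| = |S − A| = 35.00.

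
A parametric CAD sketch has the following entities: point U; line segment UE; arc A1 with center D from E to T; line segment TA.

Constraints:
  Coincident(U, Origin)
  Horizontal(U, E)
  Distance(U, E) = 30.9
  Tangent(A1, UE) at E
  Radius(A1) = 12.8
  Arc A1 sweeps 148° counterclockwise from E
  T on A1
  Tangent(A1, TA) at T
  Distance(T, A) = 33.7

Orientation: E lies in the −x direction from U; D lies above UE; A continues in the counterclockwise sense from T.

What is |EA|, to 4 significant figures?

46.89

U is at the origin; U and E share the same y with |UE| = 30.9 and E on the −x side, so E = (-30.90, 0.000). The tangent condition forces DE to be normal to UE, so D = E + (0, 12.8) = (-30.90, 12.80). On A1, E sits at bearing -90° from D; a 148° counterclockwise sweep puts T at bearing 58°, so T = D + 12.8·(cos 58°, sin 58°) = (-24.12, 23.66). The tangent condition forces DT to be normal to TA, so TA runs along (−sin 58°, cos 58°); with |TA| = 33.7, A = (-52.70, 41.51). Then |EA| = |A − E| = 46.89.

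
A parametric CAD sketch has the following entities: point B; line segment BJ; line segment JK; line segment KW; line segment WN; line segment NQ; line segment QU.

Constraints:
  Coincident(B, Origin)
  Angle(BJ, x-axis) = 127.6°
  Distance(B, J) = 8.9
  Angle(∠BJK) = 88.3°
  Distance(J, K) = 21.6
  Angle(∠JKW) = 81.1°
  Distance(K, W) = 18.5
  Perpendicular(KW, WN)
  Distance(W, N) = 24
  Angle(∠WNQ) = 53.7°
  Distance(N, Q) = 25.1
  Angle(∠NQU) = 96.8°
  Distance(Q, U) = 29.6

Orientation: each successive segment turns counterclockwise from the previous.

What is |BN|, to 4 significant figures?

7.717

∠JKW = 81.1° gives KW at -41.80° from the x-axis; with |KW| = 18.5, W = (-8.354, -18.96). KW ⟂ WN, so WN runs at 48.20°; with |WN| = 24.0, N = (7.643, -1.069). Then |BN| = |N − B| = 7.717.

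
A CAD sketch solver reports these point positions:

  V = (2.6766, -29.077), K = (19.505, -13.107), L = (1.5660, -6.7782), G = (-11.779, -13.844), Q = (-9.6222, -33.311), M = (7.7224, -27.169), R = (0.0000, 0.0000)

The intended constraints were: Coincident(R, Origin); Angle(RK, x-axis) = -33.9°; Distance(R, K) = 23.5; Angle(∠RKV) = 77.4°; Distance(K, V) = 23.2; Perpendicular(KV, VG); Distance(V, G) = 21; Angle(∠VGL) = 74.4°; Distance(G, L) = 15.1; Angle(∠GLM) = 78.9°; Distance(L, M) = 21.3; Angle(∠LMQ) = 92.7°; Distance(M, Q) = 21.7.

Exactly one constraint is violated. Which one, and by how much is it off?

Distance(M, Q) = 21.7 — off by 3.30.

R = (0.00, 0.00) ✓; RK at -33.90° ✓; |RK| = 23.50 ✓; ∠RKV = 77.40° ✓; |KV| = 23.20 ✓; ∠(KV, VG) = 90.00° ✓; |VG| = 21.00 ✓; ∠VGL = 74.40° ✓; |GL| = 15.10 ✓; ∠GLM = 78.90° ✓; |LM| = 21.30 ✓; ∠LMQ = 92.70° ✓; |MQ| = 18.40 ✗.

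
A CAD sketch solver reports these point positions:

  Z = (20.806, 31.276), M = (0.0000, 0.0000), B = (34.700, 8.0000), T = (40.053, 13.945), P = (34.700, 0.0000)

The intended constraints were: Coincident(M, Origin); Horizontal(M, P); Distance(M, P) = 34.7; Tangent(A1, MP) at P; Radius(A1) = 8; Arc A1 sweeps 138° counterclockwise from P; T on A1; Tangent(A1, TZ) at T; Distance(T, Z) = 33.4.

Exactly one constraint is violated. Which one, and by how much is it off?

Distance(T, Z) = 33.4 — off by 7.50.

M = (0.00, 0.00) ✓; M.y = 0.00, P.y = 0.00 ✓; |MP| = 34.70 ✓; ∠(BP, PM) = 90.00° ✓; |BP| = 8.000 ✓; bearing(B→T) − bearing(B→P) = 138.0° ✓; |BT| = 8.000 ✓; ∠(BT, TZ) = 90.00° ✓; |TZ| = 25.90 ✗.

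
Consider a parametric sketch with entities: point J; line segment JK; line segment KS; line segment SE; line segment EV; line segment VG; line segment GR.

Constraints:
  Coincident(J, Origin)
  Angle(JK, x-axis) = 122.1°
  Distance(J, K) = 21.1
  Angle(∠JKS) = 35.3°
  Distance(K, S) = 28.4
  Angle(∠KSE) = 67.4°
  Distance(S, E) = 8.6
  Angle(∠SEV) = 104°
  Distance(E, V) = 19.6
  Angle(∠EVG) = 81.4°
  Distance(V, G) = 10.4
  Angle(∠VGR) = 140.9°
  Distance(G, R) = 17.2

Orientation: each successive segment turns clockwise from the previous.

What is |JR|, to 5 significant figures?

27.303

J is at the origin; JK runs at 122.1° with length 21.1, so K = (-11.213, 17.874). ∠JKS = 35.3° gives KS at -22.600° from the x-axis; with |KS| = 28.4, S = (15.007, 6.9603). ∠KSE = 67.4° gives SE at -135.20° from the x-axis; with |SE| = 8.6, E = (8.9044, 0.90043). ∠SEV = 104.0° gives EV at 148.80° from the x-axis; with |EV| = 19.6, V = (-7.8608, 11.054). ∠EVG = 81.4° gives VG at 50.200° from the x-axis; with |VG| = 10.4, G = (-1.2036, 19.044). ∠VGR = 140.9° gives GR at 11.100° from the x-axis; with |GR| = 17.2, R = (15.675, 22.355). Then |JR| = |R − J| = 27.303.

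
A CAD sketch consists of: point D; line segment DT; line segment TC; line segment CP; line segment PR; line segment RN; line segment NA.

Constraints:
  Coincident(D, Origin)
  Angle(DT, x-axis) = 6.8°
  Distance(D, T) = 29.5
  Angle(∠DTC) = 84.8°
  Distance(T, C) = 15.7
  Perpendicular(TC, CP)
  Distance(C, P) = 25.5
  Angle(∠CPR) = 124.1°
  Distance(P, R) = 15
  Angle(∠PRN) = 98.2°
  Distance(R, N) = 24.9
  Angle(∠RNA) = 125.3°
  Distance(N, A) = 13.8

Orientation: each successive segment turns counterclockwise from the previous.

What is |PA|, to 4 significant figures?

35.20

D is at the origin; DT runs at 6.8° with length 29.5, so T = (29.29, 3.493). ∠DTC = 84.8° gives TC at 102.0° from the x-axis; with |TC| = 15.7, C = (26.03, 18.85). The perpendicularity gives CP at right angles to TC, so CP runs at -168.0°; with |CP| = 25.5, P = (1.086, 13.55). ∠CPR = 124.1° gives PR at -112.1° from the x-axis; with |PR| = 15.0, R = (-4.558, -0.3498). ∠PRN = 98.2° gives RN at -30.30° from the x-axis; with |RN| = 24.9, N = (16.94, -12.91). ∠RNA = 125.3° gives NA at 24.40° from the x-axis; with |NA| = 13.8, A = (29.51, -7.212). Then |PA| = |A − P| = 35.20.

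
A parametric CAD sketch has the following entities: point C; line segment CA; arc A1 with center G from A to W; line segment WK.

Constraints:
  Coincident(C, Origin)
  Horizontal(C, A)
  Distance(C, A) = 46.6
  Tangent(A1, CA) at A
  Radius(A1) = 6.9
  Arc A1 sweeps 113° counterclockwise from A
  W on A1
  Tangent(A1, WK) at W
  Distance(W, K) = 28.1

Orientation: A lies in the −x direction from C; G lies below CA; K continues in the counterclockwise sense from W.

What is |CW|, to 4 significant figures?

53.81

C is at the origin; C and A share the same y with |CA| = 46.6 and A on the −x side, so A = (-46.60, 0.000). Since A1 is tangent to CA there, GA ⟂ CA, so G = A + (0, -6.9) = (-46.60, -6.900). On A1, A sits at bearing 90° from G; a 113° counterclockwise sweep puts W at bearing 203°, so W = G + 6.9·(cos 203°, sin 203°) = (-52.95, -9.596). Then |CW| = |W − C| = 53.81.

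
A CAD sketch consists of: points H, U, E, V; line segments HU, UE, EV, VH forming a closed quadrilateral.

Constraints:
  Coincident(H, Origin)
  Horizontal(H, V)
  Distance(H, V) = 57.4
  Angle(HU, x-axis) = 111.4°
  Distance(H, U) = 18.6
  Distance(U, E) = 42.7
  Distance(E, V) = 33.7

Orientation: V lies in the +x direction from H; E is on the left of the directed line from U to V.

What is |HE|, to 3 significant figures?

43.3

Checks: |UE| = 42.70 ✓; |EV| = 33.70 ✓.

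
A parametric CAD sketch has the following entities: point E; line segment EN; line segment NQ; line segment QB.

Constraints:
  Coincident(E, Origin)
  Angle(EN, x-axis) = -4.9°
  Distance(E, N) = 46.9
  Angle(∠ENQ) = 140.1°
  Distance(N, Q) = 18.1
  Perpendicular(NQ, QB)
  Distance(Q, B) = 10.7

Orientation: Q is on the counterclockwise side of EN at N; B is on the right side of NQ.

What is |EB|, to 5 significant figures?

67.735

E is at the origin; EN runs at -4.9° with length 46.9, so N = 46.9·(cos -4.9°, sin -4.9°) = (46.729, -4.0061). ∠ENQ = 140.1°, so NQ runs at -4.9° + (180° − 140.1°) = 35.000° from the x-axis; with |NQ| = 18.1, Q = N + 18.1·(cos 35.000°, sin 35.000°) = (61.555, 6.3757). NQ ⟂ QB; with |QB| = 10.7 on the right of NQ, B = Q + 10.7·(0.57358, -0.81915) = (67.693, -2.3892). Then |EB| = |B − E| = 67.735.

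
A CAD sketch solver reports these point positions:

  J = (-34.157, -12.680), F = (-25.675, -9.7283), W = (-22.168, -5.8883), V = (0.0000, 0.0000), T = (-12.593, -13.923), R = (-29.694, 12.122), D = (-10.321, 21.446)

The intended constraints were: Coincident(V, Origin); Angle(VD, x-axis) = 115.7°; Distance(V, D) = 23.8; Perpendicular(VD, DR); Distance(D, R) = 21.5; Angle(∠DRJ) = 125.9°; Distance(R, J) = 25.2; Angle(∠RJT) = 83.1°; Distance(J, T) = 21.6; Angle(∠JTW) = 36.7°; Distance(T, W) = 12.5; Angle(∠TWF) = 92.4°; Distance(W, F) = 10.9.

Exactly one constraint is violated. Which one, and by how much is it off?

Distance(W, F) = 10.9 — off by 5.70.

V = (0.00, 0.00) ✓; VD at 115.7° ✓; |VD| = 23.80 ✓; ∠(VD, DR) = 90.00° ✓; |DR| = 21.50 ✓; ∠DRJ = 125.9° ✓; |RJ| = 25.20 ✓; ∠RJT = 83.10° ✓; |JT| = 21.60 ✓; ∠JTW = 36.70° ✓; |TW| = 12.50 ✓; ∠TWF = 92.40° ✓; |WF| = 5.200 ✗.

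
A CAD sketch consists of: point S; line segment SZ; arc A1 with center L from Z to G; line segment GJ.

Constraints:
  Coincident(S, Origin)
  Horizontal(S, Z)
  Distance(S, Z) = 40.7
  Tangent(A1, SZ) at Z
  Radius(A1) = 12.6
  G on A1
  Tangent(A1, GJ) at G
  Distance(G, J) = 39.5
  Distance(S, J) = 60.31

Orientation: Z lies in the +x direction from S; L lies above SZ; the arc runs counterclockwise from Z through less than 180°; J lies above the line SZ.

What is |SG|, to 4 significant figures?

54.83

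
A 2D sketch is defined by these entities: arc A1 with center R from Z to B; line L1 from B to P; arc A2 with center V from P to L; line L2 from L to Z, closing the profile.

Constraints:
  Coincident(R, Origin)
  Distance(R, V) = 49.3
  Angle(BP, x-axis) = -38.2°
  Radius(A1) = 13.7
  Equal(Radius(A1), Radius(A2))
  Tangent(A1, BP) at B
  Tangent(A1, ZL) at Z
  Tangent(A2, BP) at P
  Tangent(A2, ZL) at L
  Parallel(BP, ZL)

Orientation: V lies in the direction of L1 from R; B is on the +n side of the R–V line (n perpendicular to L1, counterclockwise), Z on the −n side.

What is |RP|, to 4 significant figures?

51.17

Tangency of A1 to both parallel lines with radius 13.7 puts B and Z at R ± 13.7·n: B = (8.472, 10.77), Z = (-8.472, -10.77). Equal radii place P and L the same way about V: P = V + 13.7·n = (47.21, -19.72), L = V − 13.7·n = (30.27, -41.25). Then |RP| = |P − R| = 51.17.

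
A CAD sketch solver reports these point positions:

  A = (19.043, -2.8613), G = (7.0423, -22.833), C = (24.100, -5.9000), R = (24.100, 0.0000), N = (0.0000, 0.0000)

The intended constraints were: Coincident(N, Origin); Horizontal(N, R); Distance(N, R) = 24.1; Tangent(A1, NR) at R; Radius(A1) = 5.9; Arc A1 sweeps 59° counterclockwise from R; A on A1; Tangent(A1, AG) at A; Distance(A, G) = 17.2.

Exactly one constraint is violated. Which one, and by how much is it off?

Distance(A, G) = 17.2 — off by 6.10.

N = (0.00, 0.00) ✓; N.y = 0.00, R.y = 0.00 ✓; |NR| = 24.10 ✓; ∠(CR, RN) = 90.00° ✓; |CR| = 5.900 ✓; bearing(C→A) − bearing(C→R) = 59.00° ✓; |CA| = 5.900 ✓; ∠(CA, AG) = 90.00° ✓; |AG| = 23.30 ✗.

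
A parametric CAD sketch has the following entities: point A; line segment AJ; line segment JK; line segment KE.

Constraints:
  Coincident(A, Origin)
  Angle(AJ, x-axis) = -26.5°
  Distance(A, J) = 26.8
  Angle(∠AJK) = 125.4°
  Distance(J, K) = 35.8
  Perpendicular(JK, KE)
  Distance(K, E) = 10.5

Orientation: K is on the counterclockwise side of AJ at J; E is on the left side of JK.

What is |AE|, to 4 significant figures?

52.56

A is at the origin; AJ runs at -26.5° with length 26.8, so J = 26.8·(cos -26.5°, sin -26.5°) = (23.98, -11.96). ∠AJK = 125.4°, so JK runs at -26.5° + (180° − 125.4°) = 28.10° from the x-axis; with |JK| = 35.8, K = J + 35.8·(cos 28.10°, sin 28.10°) = (55.56, 4.904). The perpendicularity gives KE at right angles to JK; with |KE| = 10.5 on the left of JK, E = K + 10.5·(-0.4710, 0.8821) = (50.62, 14.17). Then |AE| = |E − A| = 52.56.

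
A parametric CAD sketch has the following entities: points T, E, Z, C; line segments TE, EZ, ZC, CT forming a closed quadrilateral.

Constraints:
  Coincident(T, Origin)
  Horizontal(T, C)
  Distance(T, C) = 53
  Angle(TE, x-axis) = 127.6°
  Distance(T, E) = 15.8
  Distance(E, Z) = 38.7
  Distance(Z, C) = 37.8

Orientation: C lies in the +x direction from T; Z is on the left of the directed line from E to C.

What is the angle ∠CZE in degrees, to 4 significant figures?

113.2°

T is at the origin; T and C share the same y with |TC| = 53.0 and C in +x, so C = (53.0, 0). TE runs at 127.6° with |TE| = 15.8, so E = (-9.640, 12.52). Z is determined by |EZ| = 38.7 and |ZC| = 37.8 together: it lies at the intersection of circle(E, 38.7) and circle(C, 37.8). With |EC| = 63.88, the foot of the radical line on EC is 32.48 from E and the perpendicular offset is √(38.7² − 32.48²) = 21.04. Taking the left-of-EC solution: Z = (26.33, 26.79).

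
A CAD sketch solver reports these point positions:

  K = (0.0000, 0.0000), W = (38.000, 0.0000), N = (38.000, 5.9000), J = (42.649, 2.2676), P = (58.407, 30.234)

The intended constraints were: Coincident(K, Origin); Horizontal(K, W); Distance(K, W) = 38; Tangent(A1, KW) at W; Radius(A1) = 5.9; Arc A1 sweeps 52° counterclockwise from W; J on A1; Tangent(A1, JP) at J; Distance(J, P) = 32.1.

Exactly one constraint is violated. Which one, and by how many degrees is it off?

Tangent(A1, JP) at J — off by 8.60°.

K = (0.00, 0.00) ✓; K.y = 0.00, W.y = 0.00 ✓; |KW| = 38.00 ✓; ∠(NW, WK) = 90.00° ✓; |NW| = 5.900 ✓; bearing(N→J) − bearing(N→W) = 52.00° ✓; |NJ| = 5.900 ✓; ∠(NJ, JP) = 81.40° ✗; |JP| = 32.10 ✓.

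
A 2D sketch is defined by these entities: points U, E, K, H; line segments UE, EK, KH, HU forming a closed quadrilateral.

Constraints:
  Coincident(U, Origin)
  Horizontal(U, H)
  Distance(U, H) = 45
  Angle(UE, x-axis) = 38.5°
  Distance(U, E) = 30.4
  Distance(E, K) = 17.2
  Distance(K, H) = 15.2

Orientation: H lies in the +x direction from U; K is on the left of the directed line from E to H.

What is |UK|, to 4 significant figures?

42.93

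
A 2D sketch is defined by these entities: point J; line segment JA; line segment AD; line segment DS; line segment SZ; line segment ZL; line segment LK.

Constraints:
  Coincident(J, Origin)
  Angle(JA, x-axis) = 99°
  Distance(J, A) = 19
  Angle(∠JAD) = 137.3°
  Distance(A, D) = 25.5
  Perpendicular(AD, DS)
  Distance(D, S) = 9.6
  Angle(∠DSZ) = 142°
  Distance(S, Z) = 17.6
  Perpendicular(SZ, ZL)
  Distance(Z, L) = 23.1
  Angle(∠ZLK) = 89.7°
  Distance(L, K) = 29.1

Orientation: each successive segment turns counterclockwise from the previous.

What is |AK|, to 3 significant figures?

19.9

J is at the origin; JA runs at 99.0° with length 19.0, so A = (-2.97, 18.8). ∠JAD = 137.3° gives AD at 142° from the x-axis; with |AD| = 25.5, D = (-23.0, 34.6). The perpendicularity gives DS at right angles to AD, so DS runs at -128°; with |DS| = 9.6, S = (-28.9, 27.0). ∠DSZ = 142.0° gives SZ at -90.3° from the x-axis; with |SZ| = 17.6, Z = (-29.0, 9.44). The perpendicularity gives ZL at right angles to SZ, so ZL runs at -0.300°; with |ZL| = 23.1, L = (-5.93, 9.32). ∠ZLK = 89.7° gives LK at 90.0° from the x-axis; with |LK| = 29.1, K = (-5.93, 38.4). Then |AK| = |K − A| = 19.9.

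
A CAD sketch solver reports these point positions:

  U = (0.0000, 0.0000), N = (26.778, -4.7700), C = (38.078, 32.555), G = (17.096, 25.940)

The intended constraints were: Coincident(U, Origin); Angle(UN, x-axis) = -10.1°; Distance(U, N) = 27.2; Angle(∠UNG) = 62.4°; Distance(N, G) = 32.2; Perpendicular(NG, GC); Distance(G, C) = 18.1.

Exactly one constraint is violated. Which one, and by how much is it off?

Distance(G, C) = 18.1 — off by 3.90.

U = (0.00, 0.00) ✓; UN at -10.10° ✓; |UN| = 27.20 ✓; ∠UNG = 62.40° ✓; |NG| = 32.20 ✓; ∠(NG, GC) = 90.00° ✓; |GC| = 22.00 ✗.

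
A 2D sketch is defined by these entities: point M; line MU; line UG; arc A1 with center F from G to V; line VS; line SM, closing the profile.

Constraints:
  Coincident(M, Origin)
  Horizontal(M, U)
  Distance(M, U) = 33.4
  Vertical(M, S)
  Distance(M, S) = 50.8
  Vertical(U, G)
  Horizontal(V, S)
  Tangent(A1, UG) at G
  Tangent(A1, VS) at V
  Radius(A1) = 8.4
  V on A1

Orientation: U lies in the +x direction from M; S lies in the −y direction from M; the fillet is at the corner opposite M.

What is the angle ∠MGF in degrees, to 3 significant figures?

51.8°

M is at the origin; MU is horizontal with |MU| = 33.4 and U on the +x side, so U = (33.4, 0.00). MS is vertical with |MS| = 50.8 and S on the −y side, so S = (0.00, -50.8). The virtual corner opposite M is at (33.4, -50.8). Tangency of A1 to UG means the radius FG is perpendicular to UG and tangency of A1 to VS means the radius FV is perpendicular to VS, with radius 8.4, so the center F sits 8.4 in from both sides at F = (25.0, -42.4). That places the tangent points at G = (33.4, -42.4) on UG and V = (25.0, -50.8) on VS. Then cos ∠MGF = GM·GF / (|GM||GF|), giving 51.8°.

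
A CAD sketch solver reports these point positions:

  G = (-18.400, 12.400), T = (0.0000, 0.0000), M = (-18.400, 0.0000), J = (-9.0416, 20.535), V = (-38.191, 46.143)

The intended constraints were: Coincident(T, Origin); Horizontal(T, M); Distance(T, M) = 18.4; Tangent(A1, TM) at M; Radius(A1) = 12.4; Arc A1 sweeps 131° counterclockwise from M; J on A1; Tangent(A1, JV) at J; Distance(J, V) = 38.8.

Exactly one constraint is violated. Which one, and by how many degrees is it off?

Tangent(A1, JV) at J — off by 7.70°.

T = (0.00, 0.00) ✓; T.y = 0.00, M.y = 0.00 ✓; |TM| = 18.40 ✓; ∠(GM, MT) = 90.00° ✓; |GM| = 12.40 ✓; bearing(G→J) − bearing(G→M) = 131.0° ✓; |GJ| = 12.40 ✓; ∠(GJ, JV) = 82.30° ✗; |JV| = 38.80 ✓.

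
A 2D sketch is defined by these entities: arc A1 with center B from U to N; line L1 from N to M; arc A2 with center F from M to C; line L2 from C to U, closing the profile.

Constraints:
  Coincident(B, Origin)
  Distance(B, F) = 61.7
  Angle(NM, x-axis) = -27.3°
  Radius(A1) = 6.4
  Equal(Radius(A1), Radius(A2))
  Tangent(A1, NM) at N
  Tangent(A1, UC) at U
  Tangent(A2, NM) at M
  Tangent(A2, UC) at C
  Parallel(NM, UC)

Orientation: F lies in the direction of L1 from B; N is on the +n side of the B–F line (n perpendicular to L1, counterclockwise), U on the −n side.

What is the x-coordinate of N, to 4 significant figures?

2.935

The slot axis is L1's direction at -27.3°, so u = (cos -27.3°, sin -27.3°) = (0.8886, -0.4586) and n = (−sin -27.3°, cos -27.3°) = (0.4586, 0.8886). B is at the origin and F lies 61.7 along u from B, so F = 61.7·u = (54.83, -28.30). Tangency of A1 to both parallel lines with radius 6.4 puts N and U at B ± 6.4·n: N = (2.935, 5.687), U = (-2.935, -5.687). So N.x = 2.935.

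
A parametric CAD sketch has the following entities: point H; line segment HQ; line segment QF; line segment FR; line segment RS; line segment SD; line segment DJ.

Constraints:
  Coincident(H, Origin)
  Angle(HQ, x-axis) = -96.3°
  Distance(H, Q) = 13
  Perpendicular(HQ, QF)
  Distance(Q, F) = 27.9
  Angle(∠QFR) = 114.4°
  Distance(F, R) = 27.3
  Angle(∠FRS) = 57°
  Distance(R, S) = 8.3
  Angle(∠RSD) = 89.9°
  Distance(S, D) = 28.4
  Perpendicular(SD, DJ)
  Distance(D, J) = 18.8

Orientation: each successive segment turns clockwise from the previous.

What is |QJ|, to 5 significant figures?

53.875

H is at the origin; HQ runs at -96.3° with length 13.0, so Q = (-1.4265, -12.921). The perpendicularity gives QF at right angles to HQ, so QF runs at 173.70°; with |QF| = 27.9, F = (-29.158, -9.8599). ∠QFR = 114.4° gives FR at 108.10° from the x-axis; with |FR| = 27.3, R = (-37.640, 16.089). ∠FRS = 57.0° gives RS at -14.900° from the x-axis; with |RS| = 8.3, S = (-29.619, 13.955). ∠RSD = 89.9° gives SD at -105.00° from the x-axis; with |SD| = 28.4, D = (-36.969, -13.477). The perpendicularity gives DJ at right angles to SD, so DJ runs at 165.00°; with |DJ| = 18.8, J = (-55.128, -8.6115). Then |QJ| = |J − Q| = 53.875.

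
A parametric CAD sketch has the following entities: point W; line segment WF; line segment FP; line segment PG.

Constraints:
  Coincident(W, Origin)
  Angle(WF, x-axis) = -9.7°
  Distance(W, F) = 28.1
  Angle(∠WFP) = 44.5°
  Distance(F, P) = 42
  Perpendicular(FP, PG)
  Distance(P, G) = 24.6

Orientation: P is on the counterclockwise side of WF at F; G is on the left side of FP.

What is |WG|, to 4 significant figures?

22.50

∠WFP = 44.5°, so FP runs at -9.7° + (180° − 44.5°) = 125.8° from the x-axis; with |FP| = 42.0, P = F + 42.0·(cos 125.8°, sin 125.8°) = (3.130, 29.33). FP is perpendicular to PG; with |PG| = 24.6 on the left of FP, G = P + 24.6·(-0.8111, -0.5850) = (-16.82, 14.94). Then |WG| = |G − W| = 22.50.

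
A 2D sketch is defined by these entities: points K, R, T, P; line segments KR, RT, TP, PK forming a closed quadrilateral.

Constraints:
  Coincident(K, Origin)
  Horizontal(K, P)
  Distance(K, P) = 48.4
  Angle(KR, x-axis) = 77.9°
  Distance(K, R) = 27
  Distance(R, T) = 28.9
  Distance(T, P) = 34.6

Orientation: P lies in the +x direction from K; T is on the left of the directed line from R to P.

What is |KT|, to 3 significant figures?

46.4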